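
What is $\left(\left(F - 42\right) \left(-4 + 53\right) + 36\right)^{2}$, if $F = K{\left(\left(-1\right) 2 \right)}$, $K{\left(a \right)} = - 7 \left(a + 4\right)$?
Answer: $7333264$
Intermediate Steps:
$K{\left(a \right)} = -28 - 7 a$ ($K{\left(a \right)} = - 7 \left(4 + a\right) = -28 - 7 a$)
$F = -14$ ($F = -28 - 7 \left(\left(-1\right) 2\right) = -28 - -14 = -28 + 14 = -14$)
$\left(\left(F - 42\right) \left(-4 + 53\right) + 36\right)^{2} = \left(\left(-14 - 42\right) \left(-4 + 53\right) + 36\right)^{2} = \left(\left(-14 - 42\right) 49 + 36\right)^{2} = \left(\left(-56\right) 49 + 36\right)^{2} = \left(-2744 + 36\right)^{2} = \left(-2708\right)^{2} = 7333264$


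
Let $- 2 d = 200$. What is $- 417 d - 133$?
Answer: $41567$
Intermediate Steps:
$d = -100$ ($d = \left(- \frac{1}{2}\right) 200 = -100$)
$- 417 d - 133 = \left(-417\right) \left(-100\right) - 133 = 41700 - 133 = 41567$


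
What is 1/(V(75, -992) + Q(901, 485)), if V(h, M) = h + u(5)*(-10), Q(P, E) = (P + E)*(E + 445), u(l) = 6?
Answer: 1/1288995 ≈ 7.7580e-7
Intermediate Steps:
Q(P, E) = (445 + E)*(E + P) (Q(P, E) = (E + P)*(445 + E) = (445 + E)*(E + P))
V(h, M) = -60 + h (V(h, M) = h + 6*(-10) = h - 60 = -60 + h)
1/(V(75, -992) + Q(901, 485)) = 1/((-60 + 75) + (485**2 + 445*485 + 445*901 + 485*901)) = 1/(15 + (235225 + 215825 + 400945 + 436985)) = 1/(15 + 1288980) = 1/1288995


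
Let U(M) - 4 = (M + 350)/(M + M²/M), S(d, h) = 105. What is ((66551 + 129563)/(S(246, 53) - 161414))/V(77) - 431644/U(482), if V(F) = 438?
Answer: -918724899752422/10350714603 ≈ -88760.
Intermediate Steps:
U(M) = 4 + (350 + M)/(2*M) (U(M) = 4 + (M + 350)/(M + M²/M) = 4 + (350 + M)/(M + M) = 4 + (350 + M)/((2*M)) = 4 + (350 + M)*(1/(2*M)) = 4 + (350 + M)/(2*M))
((66551 + 129563)/(S(246, 53) - 161414))/V(77) - 431644/U(482) = ((66551 + 129563)/(105 - 161414))/438 - 431644/(9/2 + 175/482) = (196114/(-161309))*(1/438) - 431644/(9/2 + 175*(1/482)) = (196114*(-1/161309))*(1/438) - 431644/(9/2 + 175/482) = -196114/161309*1/438 - 431644/1172/241 = -98057/35326671 - 431644*241/1172 = -98057/35326671 - 26006551/293 = -918724899752422/10350714603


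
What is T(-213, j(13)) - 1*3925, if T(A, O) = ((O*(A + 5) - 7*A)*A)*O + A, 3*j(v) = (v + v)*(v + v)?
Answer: 6533923046/3 ≈ 2.1780e+9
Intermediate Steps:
j(v) = 4*v²/3 (j(v) = ((v + v)*(v + v))/3 = ((2*v)*(2*v))/3 = (4*v²)/3 = 4*v²/3)
T(A, O) = A + A*O*(-7*A + O*(5 + A)) (T(A, O) = ((O*(5 + A) - 7*A)*A)*O + A = ((-7*A + O*(5 + A))*A)*O + A = (A*(-7*A + O*(5 + A)))*O + A = A*O*(-7*A + O*(5 + A)) + A = A + A*O*(-7*A + O*(5 + A)))
T(-213, j(13)) - 1*3925 = -213*(1 + 5*((4/3)*13²)² - 213*((4/3)*13²)² - 7*(-213)*(4/3)*13²) - 1*3925 = -213*(1 + 5*((4/3)*169)² - 213*((4/3)*169)² - 7*(-213)*(4/3)*169) - 3925 = -213*(1 + 5*(676/3)² - 213*(676/3)² - 7*(-213)*676/3) - 3925 = -213*(1 + 5*(456976/9) - 213*456976/9 + 335972) - 3925 = -213*(1 + 2284880/9 - 32445296/3 + 335972) - 3925 = -213*(-92027251/9) - 3925 = 6533934821/3 - 3925 = 6533923046/3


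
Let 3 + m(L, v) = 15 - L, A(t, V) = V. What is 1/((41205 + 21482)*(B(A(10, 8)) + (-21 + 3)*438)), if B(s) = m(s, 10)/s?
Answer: -2/988385929 ≈ -2.0235e-9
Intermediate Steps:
m(L, v) = 12 - L (m(L, v) = -3 + (15 - L) = 12 - L)
B(s) = (12 - s)/s
1/((41205 + 21482)*(B(A(10, 8)) + (-21 + 3)*438)) = 1/((41205 + 21482)*((12 - 1*8)/8 + (-21 + 3)*438)) = 1/(62687*((12 - 8)/8 - 18*438)) = 1/(62687*((⅛)*4 - 7884)) = 1/(62687*(½ - 7884)) = 1/(62687*(-15767/2)) = 1/(-988385929/2) = -2/988385929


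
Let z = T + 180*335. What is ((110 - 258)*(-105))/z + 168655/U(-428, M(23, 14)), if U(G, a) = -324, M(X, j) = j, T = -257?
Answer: -10121517205/19453932 ≈ -520.28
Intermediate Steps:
z = 60043 (z = -257 + 180*335 = -257 + 60300 = 60043)
((110 - 258)*(-105))/z + 168655/U(-428, M(23, 14)) = ((110 - 258)*(-105))/60043 + 168655/(-324) = -148*(-105)*(1/60043) + 168655*(-1/324) = 15540*(1/60043) - 168655/324 = 15540/60043 - 168655/324 = -10121517205/19453932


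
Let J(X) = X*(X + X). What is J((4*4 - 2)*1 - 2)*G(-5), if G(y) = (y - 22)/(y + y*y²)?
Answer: 3888/65 ≈ 59.815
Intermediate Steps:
G(y) = (-22 + y)/(y + y³)
J(X) = 2*X² (J(X) = X*(2*X) = 2*X²)
J((4*4 - 2)*1 - 2)*G(-5) = (2*((4*4 - 2)*1 - 2)²)*((-22 - 5)/(-5 + (-5)³)) = (2*((16 - 2)*1 - 2)²)*(-27/(-5 - 125)) = (2*(14*1 - 2)²)*(-27/(-130)) = (2*(14 - 2)²)*(-1/130*(-27)) = (2*12²)*(27/130) = (2*144)*(27/130) = 288*(27/130) = 3888/65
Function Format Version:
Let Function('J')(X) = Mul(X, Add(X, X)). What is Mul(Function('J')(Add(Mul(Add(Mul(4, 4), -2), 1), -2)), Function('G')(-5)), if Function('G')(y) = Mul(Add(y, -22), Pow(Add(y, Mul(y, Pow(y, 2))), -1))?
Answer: Rational(3888, 65) ≈ 59.815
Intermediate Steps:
Function('G')(y) = Mul(Pow(Add(y, Pow(y, 3)), -1), Add(-22, y)) (Function('G')(y) = Mul(Add(-22, y), Pow(Add(y, Pow(y, 3)), -1)) = Mul(Pow(Add(y, Pow(y, 3)), -1), Add(-22, y)))
Function('J')(X) = Mul(2, Pow(X, 2)) (Function('J')(X) = Mul(X, Mul(2, X)) = Mul(2, Pow(X, 2)))
Mul(Function('J')(Add(Mul(Add(Mul(4, 4), -2), 1), -2)), Function('G')(-5)) = Mul(Mul(2, Pow(Add(Mul(Add(Mul(4, 4), -2), 1), -2), 2)), Mul(Pow(Add(-5, Pow(-5, 3)), -1), Add(-22, -5))) = Mul(Mul(2, Pow(Add(Mul(Add(16, -2), 1), -2), 2)), Mul(Pow(Add(-5, -125), -1), -27)) = Mul(Mul(2, Pow(Add(Mul(14, 1), -2), 2)), Mul(Pow(-130, -1), -27)) = Mul(Mul(2, Pow(Add(14, -2), 2)), Mul(Rational(-1, 130), -27)) = Mul(Mul(2, Pow(12, 2)), Rational(27, 130)) = Mul(Mul(2, 144), Rational(27, 130)) = Mul(288, Rational(27, 130)) = Rational(3888, 65)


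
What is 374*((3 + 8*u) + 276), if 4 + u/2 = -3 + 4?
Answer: 86394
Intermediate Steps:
u = -6 (u = -8 + 2*(-3 + 4) = -8 + 2*1 = -8 + 2 = -6)
374*((3 + 8*u) + 276) = 374*((3 + 8*(-6)) + 276) = 374*((3 - 48) + 276) = 374*(-45 + 276) = 374*231 = 86394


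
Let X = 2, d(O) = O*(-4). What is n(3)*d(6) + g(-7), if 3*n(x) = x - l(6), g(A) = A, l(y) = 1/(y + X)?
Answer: -30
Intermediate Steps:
d(O) = -4*O
l(y) = 1/(2 + y) (l(y) = 1/(y + 2) = 1/(2 + y))
n(x) = -1/24 + x/3 (n(x) = (x - 1/(2 + 6))/3 = (x - 1/8)/3 = (x - 1*⅛)/3 = (x - ⅛)/3 = (-⅛ + x)/3 = -1/24 + x/3)
n(3)*d(6) + g(-7) = (-1/24 + (⅓)*3)*(-4*6) - 7 = (-1/24 + 1)*(-24) - 7 = (23/24)*(-24) - 7 = -23 - 7 = -30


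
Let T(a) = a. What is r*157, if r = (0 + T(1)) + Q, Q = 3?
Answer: 628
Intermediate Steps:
r = 4 (r = (0 + 1) + 3 = 1 + 3 = 4)
r*157 = 4*157 = 628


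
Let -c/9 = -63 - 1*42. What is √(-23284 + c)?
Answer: I*√22339 ≈ 149.46*I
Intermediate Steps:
c = 945 (c = -9*(-63 - 1*42) = -9*(-63 - 42) = -9*(-105) = 945)
√(-23284 + c) = √(-23284 + 945) = √(-22339) = I*√22339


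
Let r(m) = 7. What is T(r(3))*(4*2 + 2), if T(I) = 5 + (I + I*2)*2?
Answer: 470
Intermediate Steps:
T(I) = 5 + 6*I (T(I) = 5 + (I + 2*I)*2 = 5 + (3*I)*2 = 5 + 6*I)
T(r(3))*(4*2 + 2) = (5 + 6*7)*(4*2 + 2) = (5 + 42)*(8 + 2) = 47*10 = 470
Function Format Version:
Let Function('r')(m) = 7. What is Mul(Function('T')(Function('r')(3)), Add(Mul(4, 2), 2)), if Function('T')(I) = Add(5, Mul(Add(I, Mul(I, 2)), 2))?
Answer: 470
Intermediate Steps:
Function('T')(I) = Add(5, Mul(6, I)) (Function('T')(I) = Add(5, Mul(Add(I, Mul(2, I)), 2)) = Add(5, Mul(Mul(3, I), 2)) = Add(5, Mul(6, I)))
Mul(Function('T')(Function('r')(3)), Add(Mul(4, 2), 2)) = Mul(Add(5, Mul(6, 7)), Add(Mul(4, 2), 2)) = Mul(Add(5, 42), Add(8, 2)) = Mul(47, 10) = 470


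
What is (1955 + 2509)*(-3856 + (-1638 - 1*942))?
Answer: -28730304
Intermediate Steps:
(1955 + 2509)*(-3856 + (-1638 - 1*942)) = 4464*(-3856 + (-1638 - 942)) = 4464*(-3856 - 2580) = 4464*(-6436) = -28730304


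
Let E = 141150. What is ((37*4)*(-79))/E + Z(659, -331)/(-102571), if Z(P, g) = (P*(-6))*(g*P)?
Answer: -60870271438016/7238948325 ≈ -8408.7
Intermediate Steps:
Z(P, g) = -6*g*P² (Z(P, g) = (-6*P)*(P*g) = -6*g*P²)
((37*4)*(-79))/E + Z(659, -331)/(-102571) = ((37*4)*(-79))/141150 - 6*(-331)*659²/(-102571) = (148*(-79))*(1/141150) - 6*(-331)*434281*(-1/102571) = -11692*1/141150 + 862482066*(-1/102571) = -5846/70575 - 862482066/102571 = -60870271438016/7238948325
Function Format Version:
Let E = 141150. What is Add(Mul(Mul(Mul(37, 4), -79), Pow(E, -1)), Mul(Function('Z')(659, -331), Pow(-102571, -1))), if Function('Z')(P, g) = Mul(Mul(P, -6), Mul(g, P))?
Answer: Rational(-60870271438016, 7238948325) ≈ -8408.7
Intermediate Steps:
Function('Z')(P, g) = Mul(-6, g, Pow(P, 2)) (Function('Z')(P, g) = Mul(Mul(-6, P), Mul(P, g)) = Mul(-6, g, Pow(P, 2)))
Add(Mul(Mul(Mul(37, 4), -79), Pow(E, -1)), Mul(Function('Z')(659, -331), Pow(-102571, -1))) = Add(Mul(Mul(Mul(37, 4), -79), Pow(141150, -1)), Mul(Mul(-6, -331, Pow(659, 2)), Pow(-102571, -1))) = Add(Mul(Mul(148, -79), Rational(1, 141150)), Mul(Mul(-6, -331, 434281), Rational(-1, 102571))) = Add(Mul(-11692, Rational(1, 141150)), Mul(862482066, Rational(-1, 102571))) = Add(Rational(-5846, 70575), Rational(-862482066, 102571)) = Rational(-60870271438016, 7238948325)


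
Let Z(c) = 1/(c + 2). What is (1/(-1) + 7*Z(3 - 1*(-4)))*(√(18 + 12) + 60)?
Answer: -40/3 - 2*√30/9 ≈ -14.550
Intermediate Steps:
Z(c) = 1/(2 + c)
(1/(-1) + 7*Z(3 - 1*(-4)))*(√(18 + 12) + 60) = (1/(-1) + 7/(2 + (3 - 1*(-4))))*(√(18 + 12) + 60) = (-1 + 7/(2 + (3 + 4)))*(√30 + 60) = (-1 + 7/(2 + 7))*(60 + √30) = (-1 + 7/9)*(60 + √30) = -2*(60 + √30)/9 = -40/3 - 2*√30/9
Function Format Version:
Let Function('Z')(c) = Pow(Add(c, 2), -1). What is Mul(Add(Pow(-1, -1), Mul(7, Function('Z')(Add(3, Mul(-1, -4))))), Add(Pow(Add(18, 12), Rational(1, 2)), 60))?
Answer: Add(Rational(-40, 3), Mul(Rational(-2, 9), Pow(30, Rational(1, 2)))) ≈ -14.550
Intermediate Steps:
Function('Z')(c) = Pow(Add(2, c), -1)
Mul(Add(Pow(-1, -1), Mul(7, Function('Z')(Add(3, Mul(-1, -4))))), Add(Pow(Add(18, 12), Rational(1, 2)), 60)) = Mul(Add(Pow(-1, -1), Mul(7, Pow(Add(2, Add(3, Mul(-1, -4))), -1))), Add(Pow(Add(18, 12), Rational(1, 2)), 60)) = Mul(Add(-1, Mul(7, Pow(Add(2, Add(3, 4)), -1))), Add(Pow(30, Rational(1, 2)), 60)) = Mul(Add(-1, Mul(7, Pow(Add(2, 7), -1))), Add(60, Pow(30, Rational(1, 2)))) = Mul(Add(-1, Mul(7, Pow(9, -1))), Add(60, Pow(30, Rational(1, 2)))) = Mul(Add(-1, Mul(7, Rational(1, 9))), Add(60, Pow(30, Rational(1, 2)))) = Mul(Add(-1, Rational(7, 9)), Add(60, Pow(30, Rational(1, 2)))) = Mul(Rational(-2, 9), Add(60, Pow(30, Rational(1, 2)))) = Add(Rational(-40, 3), Mul(Rational(-2, 9), Pow(30, Rational(1, 2))))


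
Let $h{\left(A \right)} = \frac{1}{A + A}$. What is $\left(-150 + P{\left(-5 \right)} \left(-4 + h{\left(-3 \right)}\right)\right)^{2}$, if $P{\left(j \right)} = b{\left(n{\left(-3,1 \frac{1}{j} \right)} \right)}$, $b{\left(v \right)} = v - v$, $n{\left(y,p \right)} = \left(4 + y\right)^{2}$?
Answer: $22500$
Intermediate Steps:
$h{\left(A \right)} = \frac{1}{2 A}$
$b{\left(v \right)} = 0$
$P{\left(j \right)} = 0$
$\left(-150 + P{\left(-5 \right)} \left(-4 + h{\left(-3 \right)}\right)\right)^{2} = \left(-150 + 0 \left(-4 + \frac{1}{2 \left(-3\right)}\right)\right)^{2} = \left(-150 + 0 \left(-4 + \frac{1}{2} \left(- \frac{1}{3}\right)\right)\right)^{2} = \left(-150 + 0 \left(-4 - \frac{1}{6}\right)\right)^{2} = \left(-150 + 0 \left(- \frac{25}{6}\right)\right)^{2} = \left(-150 + 0\right)^{2} = \left(-150\right)^{2} = 22500$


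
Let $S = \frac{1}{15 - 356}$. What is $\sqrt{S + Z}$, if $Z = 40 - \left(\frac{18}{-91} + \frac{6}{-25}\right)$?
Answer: $\frac{\sqrt{973391610191}}{155155} \approx 6.3588$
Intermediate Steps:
$Z = \frac{91996}{2275}$ ($Z = 40 - \left(18 \left(- \frac{1}{91}\right) + 6 \left(- \frac{1}{25}\right)\right) = 40 - \left(- \frac{18}{91} - \frac{6}{25}\right) = 40 - - \frac{996}{2275} = 40 + \frac{996}{2275} = \frac{91996}{2275} \approx 40.438$)
$S = - \frac{1}{341}$ ($S = \frac{1}{-341} = - \frac{1}{341} \approx -0.0029326$)
$\sqrt{S + Z} = \sqrt{- \frac{1}{341} + \frac{91996}{2275}} = \sqrt{\frac{31368361}{775775}} = \frac{\sqrt{973391610191}}{155155}$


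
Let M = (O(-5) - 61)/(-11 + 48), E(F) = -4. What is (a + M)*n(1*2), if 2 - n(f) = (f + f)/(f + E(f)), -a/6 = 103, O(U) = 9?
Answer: -91672/37 ≈ -2477.6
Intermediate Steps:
a = -618 (a = -6*103 = -618)
M = -52/37 (M = (9 - 61)/(-11 + 48) = -52/37 ≈ -1.4054)
n(f) = 2 - 2*f/(-4 + f) (n(f) = 2 - (f + f)/(f - 4) = 2 - 2*f/(-4 + f))
(a + M)*n(1*2) = (-618 - 52/37)*(-8/(-4 + 1*2)) = -(-183344)/(37*(-4 + 2)) = -(-183344)/(37*(-2)) = -(-183344)*(-1)/(37*2) = -22918/37*4 = -91672/37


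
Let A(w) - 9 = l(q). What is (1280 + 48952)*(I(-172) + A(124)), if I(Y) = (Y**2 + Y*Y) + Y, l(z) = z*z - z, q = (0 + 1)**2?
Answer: 2963939160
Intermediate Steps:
q = 1 (q = 1**2 = 1)
l(z) = z**2 - z
I(Y) = Y + 2*Y**2 (I(Y) = (Y**2 + Y**2) + Y = 2*Y**2 + Y = Y + 2*Y**2)
A(w) = 9 (A(w) = 9 + 1*(-1 + 1) = 9 + 1*0 = 9 + 0 = 9)
(1280 + 48952)*(I(-172) + A(124)) = (1280 + 48952)*(-172*(1 + 2*(-172)) + 9) = 50232*(-172*(1 - 344) + 9) = 50232*(-172*(-343) + 9) = 50232*(58996 + 9) = 50232*59005 = 2963939160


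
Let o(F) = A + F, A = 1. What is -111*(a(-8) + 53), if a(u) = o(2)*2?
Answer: -6549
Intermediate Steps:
o(F) = 1 + F
a(u) = 6 (a(u) = (1 + 2)*2 = 3*2 = 6)
-111*(a(-8) + 53) = -111*(6 + 53) = -111*59 = -6549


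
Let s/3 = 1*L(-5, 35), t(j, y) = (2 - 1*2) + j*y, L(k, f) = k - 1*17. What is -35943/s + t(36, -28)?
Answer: -10195/22 ≈ -463.41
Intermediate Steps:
L(k, f) = -17 + k (L(k, f) = k - 17 = -17 + k)
t(j, y) = j*y (t(j, y) = (2 - 2) + j*y = 0 + j*y = j*y)
s = -66 (s = 3*(1*(-17 - 5)) = 3*(1*(-22)) = 3*(-22) = -66)
-35943/s + t(36, -28) = -35943/(-66) + 36*(-28) = -35943*(-1/66) - 1008 = 11981/22 - 1008 = -10195/22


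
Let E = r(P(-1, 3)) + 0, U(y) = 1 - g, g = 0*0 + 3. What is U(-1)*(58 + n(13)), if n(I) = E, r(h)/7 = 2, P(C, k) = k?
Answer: -144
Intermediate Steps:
g = 3 (g = 0 + 3 = 3)
r(h) = 14 (r(h) = 7*2 = 14)
U(y) = -2 (U(y) = 1 - 1*3 = 1 - 3 = -2)
E = 14 (E = 14 + 0 = 14)
n(I) = 14
U(-1)*(58 + n(13)) = -2*(58 + 14) = -2*72 = -144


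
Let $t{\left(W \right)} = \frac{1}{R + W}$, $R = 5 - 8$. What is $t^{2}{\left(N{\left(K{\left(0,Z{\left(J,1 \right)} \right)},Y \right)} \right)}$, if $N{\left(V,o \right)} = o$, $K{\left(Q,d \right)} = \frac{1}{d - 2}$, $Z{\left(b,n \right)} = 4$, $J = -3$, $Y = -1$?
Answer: $\frac{1}{16} \approx 0.0625$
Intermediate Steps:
$K{\left(Q,d \right)} = \frac{1}{-2 + d}$
$R = -3$ ($R = 5 - 8 = -3$)
$t{\left(W \right)} = \frac{1}{-3 + W}$
$t^{2}{\left(N{\left(K{\left(0,Z{\left(J,1 \right)} \right)},Y \right)} \right)} = \left(\frac{1}{-3 - 1}\right)^{2} = \left(\frac{1}{-4}\right)^{2} = \left(- \frac{1}{4}\right)^{2} = \frac{1}{16}$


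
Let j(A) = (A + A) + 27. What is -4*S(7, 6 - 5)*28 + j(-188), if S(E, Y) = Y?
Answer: -461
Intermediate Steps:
j(A) = 27 + 2*A (j(A) = 2*A + 27 = 27 + 2*A)
-4*S(7, 6 - 5)*28 + j(-188) = -4*(6 - 5)*28 + (27 + 2*(-188)) = -4*1*28 + (27 - 376) = -4*28 - 349 = -112 - 349 = -461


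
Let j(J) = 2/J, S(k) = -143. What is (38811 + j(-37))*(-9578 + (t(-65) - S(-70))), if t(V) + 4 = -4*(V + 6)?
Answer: -13215554015/37 ≈ -3.5718e+8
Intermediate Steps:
t(V) = -28 - 4*V (t(V) = -4 - 4*(V + 6) = -4 - 4*(6 + V) = -4 + (-24 - 4*V) = -28 - 4*V)
(38811 + j(-37))*(-9578 + (t(-65) - S(-70))) = (38811 + 2/(-37))*(-9578 + ((-28 - 4*(-65)) - 1*(-143))) = (38811 + 2*(-1/37))*(-9578 + ((-28 + 260) + 143)) = (38811 - 2/37)*(-9578 + (232 + 143)) = 1436005*(-9578 + 375)/37 = (1436005/37)*(-9203) = -13215554015/37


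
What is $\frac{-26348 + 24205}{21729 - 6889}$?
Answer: $- \frac{2143}{14840} \approx -0.14441$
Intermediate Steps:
$\frac{-26348 + 24205}{21729 - 6889} = - \frac{2143}{14840}$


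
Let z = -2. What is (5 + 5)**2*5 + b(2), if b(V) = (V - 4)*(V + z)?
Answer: 500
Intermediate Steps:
b(V) = (-4 + V)*(-2 + V) (b(V) = (V - 4)*(V - 2) = (-4 + V)*(-2 + V))
(5 + 5)**2*5 + b(2) = (5 + 5)**2*5 + (8 + 2**2 - 6*2) = 10**2*5 + (8 + 4 - 12) = 100*5 + 0 = 500 + 0 = 500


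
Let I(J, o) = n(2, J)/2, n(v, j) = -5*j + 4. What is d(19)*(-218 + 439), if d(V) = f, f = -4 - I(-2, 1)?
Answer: -2431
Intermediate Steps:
n(v, j) = 4 - 5*j
I(J, o) = 2 - 5*J/2 (I(J, o) = (4 - 5*J)/2 = (4 - 5*J)*(½) = 2 - 5*J/2)
f = -11 (f = -4 - (2 - 5/2*(-2)) = -4 - (2 + 5) = -4 - 1*7 = -4 - 7 = -11)
d(V) = -11
d(19)*(-218 + 439) = -11*(-218 + 439) = -11*221 = -2431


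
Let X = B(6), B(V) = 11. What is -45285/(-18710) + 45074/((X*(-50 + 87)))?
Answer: 172353107/1522994 ≈ 113.17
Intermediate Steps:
X = 11
-45285/(-18710) + 45074/((X*(-50 + 87))) = -45285/(-18710) + 45074/((11*(-50 + 87))) = -45285*(-1/18710) + 45074/((11*37)) = 9057/3742 + 45074/407 = 172353107/1522994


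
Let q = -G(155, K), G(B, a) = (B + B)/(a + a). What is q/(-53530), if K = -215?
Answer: -31/2301790 ≈ -1.3468e-5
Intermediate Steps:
G(B, a) = B/a (G(B, a) = (2*B)/((2*a)) = (2*B)*(1/(2*a)) = B/a)
q = 31/43 (q = -155/(-215) = -155*(-1)/215 = -1*(-31/43) = 31/43 ≈ 0.72093)
q/(-53530) = (31/43)/(-53530) = (31/43)*(-1/53530) = -31/2301790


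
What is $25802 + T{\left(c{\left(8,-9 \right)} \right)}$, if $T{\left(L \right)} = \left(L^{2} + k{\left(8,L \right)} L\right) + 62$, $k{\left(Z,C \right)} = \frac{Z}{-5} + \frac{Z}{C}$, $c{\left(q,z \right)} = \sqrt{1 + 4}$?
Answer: $25877 - \frac{8 \sqrt{5}}{5} \approx 25873.0$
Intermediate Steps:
$c{\left(q,z \right)} = \sqrt{5}$
$k{\left(Z,C \right)} = - \frac{Z}{5} + \frac{Z}{C}$ ($k{\left(Z,C \right)} = Z \left(- \frac{1}{5}\right) + \frac{Z}{C} = - \frac{Z}{5} + \frac{Z}{C}$)
$T{\left(L \right)} = 62 + L^{2} + L \left(- \frac{8}{5} + \frac{8}{L}\right)$ ($T{\left(L \right)} = \left(L^{2} + \left(\left(- \frac{1}{5}\right) 8 + \frac{8}{L}\right) L\right) + 62 = \left(L^{2} + \left(- \frac{8}{5} + \frac{8}{L}\right) L\right) + 62 = \left(L^{2} + L \left(- \frac{8}{5} + \frac{8}{L}\right)\right) + 62 = 62 + L^{2} + L \left(- \frac{8}{5} + \frac{8}{L}\right)$)
$25802 + T{\left(c{\left(8,-9 \right)} \right)} = 25802 + \left(70 + \left(\sqrt{5}\right)^{2} - \frac{8 \sqrt{5}}{5}\right) = 25802 + \left(70 + 5 - \frac{8 \sqrt{5}}{5}\right) = 25802 + \left(75 - \frac{8 \sqrt{5}}{5}\right) = 25877 - \frac{8 \sqrt{5}}{5}$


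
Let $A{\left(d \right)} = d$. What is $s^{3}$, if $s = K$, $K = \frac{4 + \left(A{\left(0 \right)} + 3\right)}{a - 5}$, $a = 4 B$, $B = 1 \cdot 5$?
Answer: $\frac{343}{3375} \approx 0.10163$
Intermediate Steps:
$B = 5$
$a = 20$ ($a = 4 \cdot 5 = 20$)
$K = \frac{7}{15}$ ($K = \frac{4 + \left(0 + 3\right)}{20 - 5} = \frac{4 + 3}{15} = 7 \cdot \frac{1}{15} = \frac{7}{15} \approx 0.46667$)
$s = \frac{7}{15} \approx 0.46667$
$s^{3} = \left(\frac{7}{15}\right)^{3} = \frac{343}{3375}$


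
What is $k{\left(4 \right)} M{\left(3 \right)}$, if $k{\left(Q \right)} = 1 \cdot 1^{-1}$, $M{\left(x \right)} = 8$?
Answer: $8$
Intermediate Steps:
$k{\left(Q \right)} = 1$ ($k{\left(Q \right)} = 1 \cdot 1 = 1$)
$k{\left(4 \right)} M{\left(3 \right)} = 1 \cdot 8 = 8$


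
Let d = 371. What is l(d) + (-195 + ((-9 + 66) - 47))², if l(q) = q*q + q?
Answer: 172237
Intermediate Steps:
l(q) = q + q² (l(q) = q² + q = q + q²)
l(d) + (-195 + ((-9 + 66) - 47))² = 371*(1 + 371) + (-195 + ((-9 + 66) - 47))² = 371*372 + (-195 + (57 - 47))² = 138012 + (-195 + 10)² = 138012 + (-185)² = 138012 + 34225 = 172237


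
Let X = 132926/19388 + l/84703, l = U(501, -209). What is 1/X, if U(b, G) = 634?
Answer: 821110882/5635761485 ≈ 0.14570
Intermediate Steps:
l = 634
X = 5635761485/821110882 (X = 132926/19388 + 634/84703 = 132926*(1/19388) + 634*(1/84703) = 66463/9694 + 634/84703 = 5635761485/821110882 ≈ 6.8636)
1/X = 1/(5635761485/821110882) = 821110882/5635761485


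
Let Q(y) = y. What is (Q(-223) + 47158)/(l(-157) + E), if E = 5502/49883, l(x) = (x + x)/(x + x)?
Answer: 468251721/11077 ≈ 42272.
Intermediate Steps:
l(x) = 1 (l(x) = (2*x)/((2*x)) = (2*x)*(1/(2*x)) = 1)
E = 5502/49883 (E = 5502*(1/49883) = 5502/49883 ≈ 0.11030)
(Q(-223) + 47158)/(l(-157) + E) = (-223 + 47158)/(1 + 5502/49883) = 46935/(55385/49883) = 46935*(49883/55385) = 468251721/11077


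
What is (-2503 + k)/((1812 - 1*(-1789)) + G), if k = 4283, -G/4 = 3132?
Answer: -1780/8927 ≈ -0.19940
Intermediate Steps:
G = -12528 (G = -4*3132 = -12528)
(-2503 + k)/((1812 - 1*(-1789)) + G) = (-2503 + 4283)/((1812 - 1*(-1789)) - 12528) = 1780/((1812 + 1789) - 12528) = 1780/(3601 - 12528) = 1780/(-8927) = 1780*(-1/8927) = -1780/8927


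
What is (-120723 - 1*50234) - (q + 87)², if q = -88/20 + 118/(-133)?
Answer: -78554186246/442225 ≈ -1.7763e+5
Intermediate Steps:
q = -3516/665 (q = -88*1/20 + 118*(-1/133) = -22/5 - 118/133 = -3516/665 ≈ -5.2872)
(-120723 - 1*50234) - (q + 87)² = (-120723 - 1*50234) - (-3516/665 + 87)² = (-120723 - 50234) - (54339/665)² = -170957 - 1*2952726921/442225 = -170957 - 2952726921/442225 = -78554186246/442225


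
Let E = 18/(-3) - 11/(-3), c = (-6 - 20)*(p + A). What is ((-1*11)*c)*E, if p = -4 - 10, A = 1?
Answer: 26026/3 ≈ 8675.3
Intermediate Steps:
p = -14
c = 338 (c = (-6 - 20)*(-14 + 1) = -26*(-13) = 338)
E = -7/3 (E = 18*(-⅓) - 11*(-⅓) = -6 + 11/3 = -7/3 ≈ -2.3333)
((-1*11)*c)*E = (-1*11*338)*(-7/3) = -11*338*(-7/3) = -3718*(-7/3) = 26026/3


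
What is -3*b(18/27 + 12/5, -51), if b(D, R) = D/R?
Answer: 46/255 ≈ 0.18039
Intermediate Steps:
-3*b(18/27 + 12/5, -51) = -3*(18/27 + 12/5)/(-51) = -3*(18*(1/27) + 12*(1/5))*(-1)/51 = -3*(2/3 + 12/5)*(-1)/51 = -46*(-1)/(5*51) = -3*(-46/765) = 46/255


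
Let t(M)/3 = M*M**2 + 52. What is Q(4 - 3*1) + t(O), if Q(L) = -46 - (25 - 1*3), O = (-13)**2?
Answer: 14480515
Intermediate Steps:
O = 169
Q(L) = -68 (Q(L) = -46 - (25 - 3) = -46 - 1*22 = -46 - 22 = -68)
t(M) = 156 + 3*M**3 (t(M) = 3*(M*M**2 + 52) = 3*(M**3 + 52) = 3*(52 + M**3) = 156 + 3*M**3)
Q(4 - 3*1) + t(O) = -68 + (156 + 3*169**3) = -68 + (156 + 3*4826809) = -68 + (156 + 14480427) = -68 + 14480583 = 14480515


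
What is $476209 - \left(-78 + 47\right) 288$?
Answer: $485137$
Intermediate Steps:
$476209 - \left(-78 + 47\right) 288 = 476209 - \left(-31\right) 288 = 476209 - -8928 = 476209 + 8928 = 485137$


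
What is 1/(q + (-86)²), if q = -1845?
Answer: 1/5551 ≈ 0.00018015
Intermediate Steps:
1/(q + (-86)²) = 1/(-1845 + (-86)²) = 1/(-1845 + 7396) = 1/5551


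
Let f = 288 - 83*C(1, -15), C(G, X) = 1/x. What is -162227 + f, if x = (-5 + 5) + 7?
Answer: -1133656/7 ≈ -1.6195e+5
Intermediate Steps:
x = 7 (x = 0 + 7 = 7)
C(G, X) = ⅐ (C(G, X) = 1/7 = ⅐)
f = 1933/7 (f = 288 - 83*⅐ = 288 - 83/7 = 1933/7 ≈ 276.14)
-162227 + f = -162227 + 1933/7 = -1133656/7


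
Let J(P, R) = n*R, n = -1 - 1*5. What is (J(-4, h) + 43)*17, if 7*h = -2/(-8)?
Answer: 10183/14 ≈ 727.36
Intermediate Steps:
h = 1/28 (h = (-2/(-8))/7 = (-2*(-⅛))/7 = (⅐)*(¼) = 1/28 ≈ 0.035714)
n = -6 (n = -1 - 5 = -6)
J(P, R) = -6*R
(J(-4, h) + 43)*17 = (-6*1/28 + 43)*17 = (-3/14 + 43)*17 = (599/14)*17 = 10183/14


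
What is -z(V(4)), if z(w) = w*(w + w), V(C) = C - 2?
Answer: -8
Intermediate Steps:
V(C) = -2 + C
z(w) = 2*w² (z(w) = w*(2*w) = 2*w²)
-z(V(4)) = -2*(-2 + 4)² = -2*2² = -2*4 = -1*8 = -8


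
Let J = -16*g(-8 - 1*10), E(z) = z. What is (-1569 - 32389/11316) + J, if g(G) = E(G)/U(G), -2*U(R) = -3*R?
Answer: -5969299/3772 ≈ -1582.5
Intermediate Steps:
U(R) = 3*R/2 (U(R) = -(-3)*R/2 = 3*R/2)
g(G) = 2/3 (g(G) = G/((3*G/2)) = G*(2/(3*G)) = 2/3)
J = -32/3 (J = -16*2/3 = -32/3 ≈ -10.667)
(-1569 - 32389/11316) + J = (-1569 - 32389/11316) - 32/3 = -17787193/11316 - 32/3 = -5969299/3772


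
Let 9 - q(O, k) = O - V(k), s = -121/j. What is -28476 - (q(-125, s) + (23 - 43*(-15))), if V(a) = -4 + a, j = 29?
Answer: -848825/29 ≈ -29270.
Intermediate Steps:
s = -121/29 ≈ -4.1724
q(O, k) = 5 + k - O (q(O, k) = 9 - (O - (-4 + k)) = 9 - (O + (4 - k)) = 9 - (4 + O - k) = 9 + (-4 + k - O) = 5 + k - O)
-28476 - (q(-125, s) + (23 - 43*(-15))) = -28476 - ((5 - 121/29 - 1*(-125)) + (23 - 43*(-15))) = -28476 - ((5 - 121/29 + 125) + (23 + 645)) = -28476 - (3649/29 + 668) = -28476 - 1*23021/29 = -28476 - 23021/29 = -848825/29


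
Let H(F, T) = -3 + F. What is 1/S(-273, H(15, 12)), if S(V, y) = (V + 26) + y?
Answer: -1/235 ≈ -0.0042553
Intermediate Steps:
S(V, y) = 26 + V + y (S(V, y) = (26 + V) + y = 26 + V + y)
1/S(-273, H(15, 12)) = 1/(26 - 273 + (-3 + 15)) = 1/(26 - 273 + 12) = 1/(-235) = -1/235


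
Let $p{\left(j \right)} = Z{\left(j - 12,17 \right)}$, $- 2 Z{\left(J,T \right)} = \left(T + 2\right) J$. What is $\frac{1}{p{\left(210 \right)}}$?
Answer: $- \frac{1}{1881} \approx -0.00053163$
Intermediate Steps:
$Z{\left(J,T \right)} = - \frac{J \left(2 + T\right)}{2}$ ($Z{\left(J,T \right)} = - \frac{\left(T + 2\right) J}{2} = - \frac{\left(2 + T\right) J}{2} = - \frac{J \left(2 + T\right)}{2}$)
$p{\left(j \right)} = 114 - \frac{19 j}{2}$ ($p{\left(j \right)} = - \frac{\left(j - 12\right) \left(2 + 17\right)}{2} = \left(- \frac{1}{2}\right) \left(-12 + j\right) 19 = 114 - \frac{19 j}{2}$)
$\frac{1}{p{\left(210 \right)}} = \frac{1}{114 - 1995} = \frac{1}{-1881} = - \frac{1}{1881}$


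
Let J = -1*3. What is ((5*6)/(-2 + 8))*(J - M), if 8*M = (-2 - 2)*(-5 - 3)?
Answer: -35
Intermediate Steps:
M = 4 (M = ((-2 - 2)*(-5 - 3))/8 = (-4*(-8))/8 = (⅛)*32 = 4)
J = -3
((5*6)/(-2 + 8))*(J - M) = ((5*6)/(-2 + 8))*(-3 - 1*4) = (30/6)*(-3 - 4) = (30*(⅙))*(-7) = 5*(-7) = -35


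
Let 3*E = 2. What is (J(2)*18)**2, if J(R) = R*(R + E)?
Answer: 9216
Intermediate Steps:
E = 2/3 (E = (1/3)*2 = 2/3 ≈ 0.66667)
J(R) = R*(2/3 + R) (J(R) = R*(R + 2/3) = R*(2/3 + R))
(J(2)*18)**2 = (((1/3)*2*(2 + 3*2))*18)**2 = (((1/3)*2*(2 + 6))*18)**2 = (((1/3)*2*8)*18)**2 = ((16/3)*18)**2 = 96**2 = 9216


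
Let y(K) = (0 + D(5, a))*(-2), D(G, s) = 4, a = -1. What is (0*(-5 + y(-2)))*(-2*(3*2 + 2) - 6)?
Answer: 0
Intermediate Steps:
y(K) = -8 (y(K) = (0 + 4)*(-2) = 4*(-2) = -8)
(0*(-5 + y(-2)))*(-2*(3*2 + 2) - 6) = (0*(-5 - 8))*(-2*(3*2 + 2) - 6) = (0*(-13))*(-2*(6 + 2) - 6) = 0*(-2*8 - 6) = 0*(-16 - 6) = 0*(-22) = 0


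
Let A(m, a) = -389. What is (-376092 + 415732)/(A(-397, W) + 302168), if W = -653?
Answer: 39640/301779 ≈ 0.13135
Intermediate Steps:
(-376092 + 415732)/(A(-397, W) + 302168) = (-376092 + 415732)/(-389 + 302168) = 39640/301779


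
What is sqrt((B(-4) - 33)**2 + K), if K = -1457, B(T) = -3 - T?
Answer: I*sqrt(433) ≈ 20.809*I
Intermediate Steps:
sqrt((B(-4) - 33)**2 + K) = sqrt(((-3 - 1*(-4)) - 33)**2 - 1457) = sqrt(((-3 + 4) - 33)**2 - 1457) = sqrt((1 - 33)**2 - 1457) = sqrt((-32)**2 - 1457) = sqrt(1024 - 1457) = sqrt(-433) = I*sqrt(433)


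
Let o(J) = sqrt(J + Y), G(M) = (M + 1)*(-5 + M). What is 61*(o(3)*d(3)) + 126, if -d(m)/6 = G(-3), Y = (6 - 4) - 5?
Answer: 126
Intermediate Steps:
G(M) = (1 + M)*(-5 + M)
Y = -3 (Y = 2 - 5 = -3)
d(m) = -96 (d(m) = -6*(-5 + (-3)**2 - 4*(-3)) = -6*(-5 + 9 + 12) = -6*16 = -96)
o(J) = sqrt(-3 + J) (o(J) = sqrt(J - 3) = sqrt(-3 + J))
61*(o(3)*d(3)) + 126 = 61*(sqrt(-3 + 3)*(-96)) + 126 = 61*(sqrt(0)*(-96)) + 126 = 61*(0*(-96)) + 126 = 61*0 + 126 = 0 + 126 = 126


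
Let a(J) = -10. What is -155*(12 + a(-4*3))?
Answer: -310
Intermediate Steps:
-155*(12 + a(-4*3)) = -155*(12 - 10) = -155*2 = -310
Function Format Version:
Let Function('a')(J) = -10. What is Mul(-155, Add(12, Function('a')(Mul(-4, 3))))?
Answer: -310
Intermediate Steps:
Mul(-155, Add(12, Function('a')(Mul(-4, 3)))) = Mul(-155, Add(12, -10)) = Mul(-155, 2) = -310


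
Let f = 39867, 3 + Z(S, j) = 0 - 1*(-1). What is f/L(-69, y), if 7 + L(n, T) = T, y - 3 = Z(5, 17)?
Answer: -13289/2 ≈ -6644.5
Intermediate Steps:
Z(S, j) = -2 (Z(S, j) = -3 + (0 - 1*(-1)) = -3 + (0 + 1) = -3 + 1 = -2)
y = 1 (y = 3 - 2 = 1)
L(n, T) = -7 + T
f/L(-69, y) = 39867/(-7 + 1) = 39867/(-6) = 39867*(-1/6) = -13289/2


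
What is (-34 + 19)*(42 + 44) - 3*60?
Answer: -1470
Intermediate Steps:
(-34 + 19)*(42 + 44) - 3*60 = -15*86 - 180 = -1290 - 180 = -1470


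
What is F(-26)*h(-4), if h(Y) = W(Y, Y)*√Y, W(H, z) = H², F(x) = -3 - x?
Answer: 736*I ≈ 736.0*I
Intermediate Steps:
h(Y) = Y^(5/2) (h(Y) = Y²*√Y = Y^(5/2))
F(-26)*h(-4) = (-3 - 1*(-26))*(-4)^(5/2) = (-3 + 26)*(32*I) = 23*(32*I) = 736*I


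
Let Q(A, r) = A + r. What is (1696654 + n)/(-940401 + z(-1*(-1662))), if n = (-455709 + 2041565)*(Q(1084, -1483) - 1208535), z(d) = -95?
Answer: 958596770425/470248 ≈ 2.0385e+6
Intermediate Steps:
n = -1917195237504 (n = (-455709 + 2041565)*((1084 - 1483) - 1208535) = 1585856*(-399 - 1208535) = 1585856*(-1208934) = -1917195237504)
(1696654 + n)/(-940401 + z(-1*(-1662))) = (1696654 - 1917195237504)/(-940401 - 95) = -1917193540850/(-940496) = -1917193540850*(-1/940496) = 958596770425/470248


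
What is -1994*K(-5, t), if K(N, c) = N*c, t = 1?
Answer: 9970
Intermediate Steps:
-1994*K(-5, t) = -(-9970) = -1994*(-5) = 9970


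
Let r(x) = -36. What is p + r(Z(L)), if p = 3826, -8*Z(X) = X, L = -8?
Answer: 3790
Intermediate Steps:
Z(X) = -X/8
p + r(Z(L)) = 3826 - 36 = 3790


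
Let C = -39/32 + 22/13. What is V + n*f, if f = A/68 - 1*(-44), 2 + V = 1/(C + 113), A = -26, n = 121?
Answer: 8467411019/1604970 ≈ 5275.7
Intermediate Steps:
C = 197/416 (C = -39*1/32 + 22*(1/13) = -39/32 + 22/13 = 197/416 ≈ 0.47356)
V = -93994/47205 (V = -2 + 1/(197/416 + 113) = -2 + 1/(47205/416) = -2 + 416/47205 = -93994/47205 ≈ -1.9912)
f = 1483/34 (f = -26/68 - 1*(-44) = -26*1/68 + 44 = -13/34 + 44 = 1483/34 ≈ 43.618)
V + n*f = -93994/47205 + 121*(1483/34) = -93994/47205 + 179443/34 = 8467411019/1604970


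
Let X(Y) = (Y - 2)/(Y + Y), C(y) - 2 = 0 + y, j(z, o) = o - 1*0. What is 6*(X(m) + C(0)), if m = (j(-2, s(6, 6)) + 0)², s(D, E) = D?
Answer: 89/6 ≈ 14.833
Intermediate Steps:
j(z, o) = o (j(z, o) = o + 0 = o)
C(y) = 2 + y (C(y) = 2 + (0 + y) = 2 + y)
m = 36 (m = (6 + 0)² = 6² = 36)
X(Y) = (-2 + Y)/(2*Y) (X(Y) = (-2 + Y)/((2*Y)) = (-2 + Y)*(1/(2*Y)) = (-2 + Y)/(2*Y))
6*(X(m) + C(0)) = 6*((½)*(-2 + 36)/36 + (2 + 0)) = 6*((½)*(1/36)*34 + 2) = 6*(17/36 + 2) = 6*(89/36) = 89/6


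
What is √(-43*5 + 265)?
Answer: 5*√2 ≈ 7.0711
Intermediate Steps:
√(-43*5 + 265) = √(-215 + 265) = √50 = 5*√2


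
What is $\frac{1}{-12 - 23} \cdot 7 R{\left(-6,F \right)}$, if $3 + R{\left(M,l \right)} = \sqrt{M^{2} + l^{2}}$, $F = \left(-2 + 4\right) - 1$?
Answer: $\frac{3}{5} - \frac{\sqrt{37}}{5} \approx -0.61655$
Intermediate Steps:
$F = 1$ ($F = 2 - 1 = 1$)
$R{\left(M,l \right)} = -3 + \sqrt{M^{2} + l^{2}}$
$\frac{1}{-12 - 23} \cdot 7 R{\left(-6,F \right)} = \frac{1}{-12 - 23} \cdot 7 \left(-3 + \sqrt{\left(-6\right)^{2} + 1^{2}}\right) = \frac{1}{-35} \cdot 7 \left(-3 + \sqrt{36 + 1}\right) = \left(- \frac{1}{35}\right) 7 \left(-3 + \sqrt{37}\right) = - \frac{-3 + \sqrt{37}}{5} = \frac{3}{5} - \frac{\sqrt{37}}{5}$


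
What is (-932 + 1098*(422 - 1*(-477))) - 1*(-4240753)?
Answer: 5226923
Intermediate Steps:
(-932 + 1098*(422 - 1*(-477))) - 1*(-4240753) = (-932 + 1098*(422 + 477)) + 4240753 = (-932 + 1098*899) + 4240753 = (-932 + 987102) + 4240753 = 986170 + 4240753 = 5226923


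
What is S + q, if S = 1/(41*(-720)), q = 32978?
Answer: 973510559/29520 ≈ 32978.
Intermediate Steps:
S = -1/29520 (S = 1/(-29520) = -1/29520 ≈ -3.3875e-5)
S + q = -1/29520 + 32978 = 973510559/29520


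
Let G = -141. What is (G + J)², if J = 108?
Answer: 1089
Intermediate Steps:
(G + J)² = (-141 + 108)² = (-33)² = 1089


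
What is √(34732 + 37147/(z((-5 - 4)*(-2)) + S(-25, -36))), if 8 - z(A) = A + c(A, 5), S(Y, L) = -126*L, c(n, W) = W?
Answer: √5868352119/411 ≈ 186.39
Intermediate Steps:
z(A) = 3 - A (z(A) = 8 - (A + 5) = 8 - (5 + A) = 8 + (-5 - A) = 3 - A)
√(34732 + 37147/(z((-5 - 4)*(-2)) + S(-25, -36))) = √(34732 + 37147/((3 - (-5 - 4)*(-2)) - 126*(-36))) = √(34732 + 37147/((3 - (-9)*(-2)) + 4536)) = √(34732 + 37147/((3 - 1*18) + 4536)) = √(34732 + 37147/((3 - 18) + 4536)) = √(34732 + 37147/(-15 + 4536)) = √(34732 + 37147/4521) = √(34732 + 37147*(1/4521)) = √(34732 + 3377/411) = √(14278229/411) = √5868352119/411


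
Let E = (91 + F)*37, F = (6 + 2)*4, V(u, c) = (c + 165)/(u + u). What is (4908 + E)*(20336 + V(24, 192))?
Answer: 3078857205/16 ≈ 1.9243e+8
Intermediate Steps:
V(u, c) = (165 + c)/(2*u) (V(u, c) = (165 + c)/((2*u)) = (165 + c)*(1/(2*u)) = (165 + c)/(2*u))
F = 32 (F = 8*4 = 32)
E = 4551 (E = (91 + 32)*37 = 123*37 = 4551)
(4908 + E)*(20336 + V(24, 192)) = (4908 + 4551)*(20336 + (½)*(165 + 192)/24) = 9459*(20336 + (½)*(1/24)*357) = 9459*(20336 + 119/16) = 9459*(325495/16) = 3078857205/16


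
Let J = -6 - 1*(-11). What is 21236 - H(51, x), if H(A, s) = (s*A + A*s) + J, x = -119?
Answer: 33369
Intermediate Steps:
J = 5 (J = -6 + 11 = 5)
H(A, s) = 5 + 2*A*s (H(A, s) = (s*A + A*s) + 5 = (A*s + A*s) + 5 = 2*A*s + 5 = 5 + 2*A*s)
21236 - H(51, x) = 21236 - (5 + 2*51*(-119)) = 21236 - (5 - 12138) = 21236 - 1*(-12133) = 21236 + 12133 = 33369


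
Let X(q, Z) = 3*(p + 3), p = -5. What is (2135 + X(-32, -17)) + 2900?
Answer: 5029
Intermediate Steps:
X(q, Z) = -6 (X(q, Z) = 3*(-5 + 3) = 3*(-2) = -6)
(2135 + X(-32, -17)) + 2900 = (2135 - 6) + 2900 = 2129 + 2900 = 5029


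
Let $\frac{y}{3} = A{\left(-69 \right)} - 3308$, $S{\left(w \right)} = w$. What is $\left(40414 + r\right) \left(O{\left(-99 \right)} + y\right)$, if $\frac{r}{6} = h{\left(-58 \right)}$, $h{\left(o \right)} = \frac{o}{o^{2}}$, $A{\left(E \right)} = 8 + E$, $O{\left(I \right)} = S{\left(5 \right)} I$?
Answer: $- \frac{12425575806}{29} \approx -4.2847 \cdot 10^{8}$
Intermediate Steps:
$O{\left(I \right)} = 5 I$
$h{\left(o \right)} = \frac{1}{o}$ ($h{\left(o \right)} = \frac{o}{o^{2}} = \frac{1}{o}$)
$y = -10107$ ($y = 3 \left(\left(8 - 69\right) - 3308\right) = 3 \left(-61 - 3308\right) = 3 \left(-3369\right) = -10107$)
$r = - \frac{3}{29}$ ($r = \frac{6}{-58} = 6 \left(- \frac{1}{58}\right) = - \frac{3}{29} \approx -0.10345$)
$\left(40414 + r\right) \left(O{\left(-99 \right)} + y\right) = \left(40414 - \frac{3}{29}\right) \left(5 \left(-99\right) - 10107\right) = \frac{1172003 \left(-495 - 10107\right)}{29} = \frac{1172003}{29} \left(-10602\right) = - \frac{12425575806}{29}$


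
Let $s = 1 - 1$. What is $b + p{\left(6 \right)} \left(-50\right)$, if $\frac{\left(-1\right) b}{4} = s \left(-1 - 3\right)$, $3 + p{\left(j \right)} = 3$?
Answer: $0$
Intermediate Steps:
$p{\left(j \right)} = 0$ ($p{\left(j \right)} = -3 + 3 = 0$)
$s = 0$
$b = 0$ ($b = - 4 \cdot 0 \left(-1 - 3\right) = - 4 \cdot 0 \left(-4\right) = \left(-4\right) 0 = 0$)
$b + p{\left(6 \right)} \left(-50\right) = 0 + 0 \left(-50\right) = 0 + 0 = 0$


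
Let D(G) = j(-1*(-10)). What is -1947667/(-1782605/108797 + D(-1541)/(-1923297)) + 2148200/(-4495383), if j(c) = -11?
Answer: 1832073670244536982591249/15412320152312094594 ≈ 1.1887e+5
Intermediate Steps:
D(G) = -11
-1947667/(-1782605/108797 + D(-1541)/(-1923297)) + 2148200/(-4495383) = -1947667/(-1782605/108797 - 11/(-1923297)) + 2148200/(-4495383) = -1947667/(-1782605*1/108797 - 11*(-1/1923297)) + 2148200*(-1/4495383) = -1947667/(-1782605/108797 + 11/1923297) - 2148200/4495383 = -1947667/(-3428477651918/209248943709) - 2148200/4495383 = -1947667*(-209248943709/3428477651918) - 2148200/4495383 = 407547262446876903/3428477651918 - 2148200/4495383 = 1832073670244536982591249/15412320152312094594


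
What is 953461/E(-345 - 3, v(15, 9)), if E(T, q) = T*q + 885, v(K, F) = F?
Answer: -953461/2247 ≈ -424.33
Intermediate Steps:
E(T, q) = 885 + T*q
953461/E(-345 - 3, v(15, 9)) = 953461/(885 + (-345 - 3)*9) = 953461/(885 - 348*9) = 953461/(885 - 3132) = 953461/(-2247) = 953461*(-1/2247) = -953461/2247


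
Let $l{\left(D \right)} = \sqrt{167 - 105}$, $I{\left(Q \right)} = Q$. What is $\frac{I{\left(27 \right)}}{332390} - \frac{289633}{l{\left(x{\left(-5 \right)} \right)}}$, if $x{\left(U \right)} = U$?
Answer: $\frac{27}{332390} - \frac{9343 \sqrt{62}}{2} \approx -36783.0$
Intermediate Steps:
$l{\left(D \right)} = \sqrt{62}$
$\frac{I{\left(27 \right)}}{332390} - \frac{289633}{l{\left(x{\left(-5 \right)} \right)}} = \frac{27}{332390} - \frac{289633}{\sqrt{62}} = 27 \cdot \frac{1}{332390} - 289633 \frac{\sqrt{62}}{62} = \frac{27}{332390} - \frac{9343 \sqrt{62}}{2}$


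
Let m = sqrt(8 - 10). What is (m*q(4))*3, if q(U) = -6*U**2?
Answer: -288*I*sqrt(2) ≈ -407.29*I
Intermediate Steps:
m = I*sqrt(2) (m = sqrt(-2) = I*sqrt(2) ≈ 1.4142*I)
(m*q(4))*3 = ((I*sqrt(2))*(-6*4**2))*3 = ((I*sqrt(2))*(-6*16))*3 = ((I*sqrt(2))*(-96))*3 = -96*I*sqrt(2)*3 = -288*I*sqrt(2)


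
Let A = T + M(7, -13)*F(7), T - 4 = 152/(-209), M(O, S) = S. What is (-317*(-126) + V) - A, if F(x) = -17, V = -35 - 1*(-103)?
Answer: 437643/11 ≈ 39786.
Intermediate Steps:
V = 68 (V = -35 + 103 = 68)
T = 36/11 (T = 4 + 152/(-209) = 4 + 152*(-1/209) = 4 - 8/11 = 36/11 ≈ 3.2727)
A = 2467/11 (A = 36/11 - 13*(-17) = 36/11 + 221 = 2467/11 ≈ 224.27)
(-317*(-126) + V) - A = (-317*(-126) + 68) - 1*2467/11 = (39942 + 68) - 2467/11 = 40010 - 2467/11 = 437643/11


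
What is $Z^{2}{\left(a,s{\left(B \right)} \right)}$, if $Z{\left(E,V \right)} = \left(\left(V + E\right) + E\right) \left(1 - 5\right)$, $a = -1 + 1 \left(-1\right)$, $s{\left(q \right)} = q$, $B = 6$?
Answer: $64$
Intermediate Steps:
$a = -2$ ($a = -1 - 1 = -2$)
$Z{\left(E,V \right)} = - 8 E - 4 V$ ($Z{\left(E,V \right)} = \left(\left(E + V\right) + E\right) \left(-4\right) = \left(V + 2 E\right) \left(-4\right) = - 8 E - 4 V$)
$Z^{2}{\left(a,s{\left(B \right)} \right)} = \left(\left(-8\right) \left(-2\right) - 24\right)^{2} = \left(16 - 24\right)^{2} = \left(-8\right)^{2} = 64$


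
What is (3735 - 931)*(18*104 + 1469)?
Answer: 9368164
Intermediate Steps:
(3735 - 931)*(18*104 + 1469) = 2804*(1872 + 1469) = 2804*3341 = 9368164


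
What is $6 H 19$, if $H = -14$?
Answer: $-1596$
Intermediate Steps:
$6 H 19 = 6 \left(-14\right) 19 = \left(-84\right) 19 = -1596$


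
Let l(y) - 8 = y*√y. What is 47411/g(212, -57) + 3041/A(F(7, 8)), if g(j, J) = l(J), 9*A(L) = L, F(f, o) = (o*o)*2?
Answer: 5118847697/23712896 + 2702427*I*√57/185257 ≈ 215.87 + 110.13*I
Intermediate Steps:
F(f, o) = 2*o² (F(f, o) = o²*2 = 2*o²)
l(y) = 8 + y^(3/2) (l(y) = 8 + y*√y = 8 + y^(3/2))
A(L) = L/9
g(j, J) = 8 + J^(3/2)
47411/g(212, -57) + 3041/A(F(7, 8)) = 47411/(8 + (-57)^(3/2)) + 3041/(((2*8²)/9)) = 47411/(8 - 57*I*√57) + 3041/(((2*64)/9)) = 47411/(8 - 57*I*√57) + 3041/(((⅑)*128)) = 47411/(8 - 57*I*√57) + 3041/(128/9) = 47411/(8 - 57*I*√57) + 3041*(9/128) = 47411/(8 - 57*I*√57) + 27369/128 = 27369/128 + 47411/(8 - 57*I*√57)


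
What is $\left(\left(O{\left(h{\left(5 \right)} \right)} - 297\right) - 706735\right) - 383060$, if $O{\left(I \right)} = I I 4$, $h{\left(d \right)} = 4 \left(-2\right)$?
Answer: $-1089836$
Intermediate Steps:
$h{\left(d \right)} = -8$
$O{\left(I \right)} = 4 I^{2}$ ($O{\left(I \right)} = I^{2} \cdot 4 = 4 I^{2}$)
$\left(\left(O{\left(h{\left(5 \right)} \right)} - 297\right) - 706735\right) - 383060 = \left(\left(4 \left(-8\right)^{2} - 297\right) - 706735\right) - 383060 = \left(\left(4 \cdot 64 - 297\right) - 706735\right) - 383060 = \left(\left(256 - 297\right) - 706735\right) - 383060 = \left(-41 - 706735\right) - 383060 = -706776 - 383060 = -1089836$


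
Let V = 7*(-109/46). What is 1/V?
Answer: -46/763 ≈ -0.060288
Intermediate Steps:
V = -763/46 (V = 7*(-109*1/46) = 7*(-109/46) = -763/46 ≈ -16.587)
1/V = 1/(-763/46) = -46/763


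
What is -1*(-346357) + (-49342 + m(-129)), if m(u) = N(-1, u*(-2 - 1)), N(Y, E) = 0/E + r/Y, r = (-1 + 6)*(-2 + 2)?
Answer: 297015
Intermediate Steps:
r = 0 (r = 5*0 = 0)
N(Y, E) = 0 (N(Y, E) = 0/E + 0/Y = 0 + 0 = 0)
m(u) = 0
-1*(-346357) + (-49342 + m(-129)) = -1*(-346357) + (-49342 + 0) = 346357 - 49342 = 297015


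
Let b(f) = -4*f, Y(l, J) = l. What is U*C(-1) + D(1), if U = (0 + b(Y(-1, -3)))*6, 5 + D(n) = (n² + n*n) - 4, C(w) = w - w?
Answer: -7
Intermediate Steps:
C(w) = 0
D(n) = -9 + 2*n² (D(n) = -5 + ((n² + n*n) - 4) = -5 + ((n² + n²) - 4) = -5 + (2*n² - 4) = -5 + (-4 + 2*n²) = -9 + 2*n²)
U = 24 (U = (0 - 4*(-1))*6 = (0 + 4)*6 = 4*6 = 24)
U*C(-1) + D(1) = 24*0 + (-9 + 2*1²) = 0 + (-9 + 2*1) = 0 + (-9 + 2) = 0 - 7 = -7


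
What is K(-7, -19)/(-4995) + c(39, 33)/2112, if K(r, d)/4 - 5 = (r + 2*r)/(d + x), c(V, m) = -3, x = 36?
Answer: -265139/59780160 ≈ -0.0044352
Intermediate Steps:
K(r, d) = 20 + 12*r/(36 + d) (K(r, d) = 20 + 4*((r + 2*r)/(d + 36)) = 20 + 4*((3*r)/(36 + d)) = 20 + 4*(3*r/(36 + d)) = 20 + 12*r/(36 + d))
K(-7, -19)/(-4995) + c(39, 33)/2112 = (4*(180 + 3*(-7) + 5*(-19))/(36 - 19))/(-4995) - 3/2112 = (4*(180 - 21 - 95)/17)*(-1/4995) - 3*1/2112 = (4*(1/17)*64)*(-1/4995) - 1/704 = (256/17)*(-1/4995) - 1/704 = -256/84915 - 1/704 = -265139/59780160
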